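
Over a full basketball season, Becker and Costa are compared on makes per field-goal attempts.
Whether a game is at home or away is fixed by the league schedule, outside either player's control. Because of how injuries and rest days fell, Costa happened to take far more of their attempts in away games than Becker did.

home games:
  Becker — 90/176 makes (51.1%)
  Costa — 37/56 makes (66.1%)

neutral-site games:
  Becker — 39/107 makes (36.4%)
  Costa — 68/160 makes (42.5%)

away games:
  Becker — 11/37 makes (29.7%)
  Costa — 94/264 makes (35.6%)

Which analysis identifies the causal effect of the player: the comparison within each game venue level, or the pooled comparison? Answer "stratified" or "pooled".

The game venue-specific comparison favours Costa throughout, but the pooled figures favour Becker. The question is whether to condition on game venue.
Since game venue is a pre-existing factor (not a product of the player) and it affects the outcome on its own, it is a confounder. The stratified rates, not the pooled rate, identify the causal effect.
Within each level — home games: 51.1% vs 66.1%; neutral-site games: 36.4% vs 42.5%; away games: 29.7% vs 35.6% — Costa is higher every time.

stratified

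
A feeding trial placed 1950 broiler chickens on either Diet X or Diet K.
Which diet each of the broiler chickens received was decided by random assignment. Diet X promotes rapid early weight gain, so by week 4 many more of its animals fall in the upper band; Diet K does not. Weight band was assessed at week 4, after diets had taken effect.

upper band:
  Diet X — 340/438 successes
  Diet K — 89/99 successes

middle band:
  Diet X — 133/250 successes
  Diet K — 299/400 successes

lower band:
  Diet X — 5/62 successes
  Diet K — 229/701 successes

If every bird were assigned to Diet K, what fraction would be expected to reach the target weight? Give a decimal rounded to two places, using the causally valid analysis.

Diet K is higher inside every week-4 weight band stratum but Diet X is higher in aggregate. Whether to stratify depends on how week-4 weight band relates to the diet.
The distribution of week-4 weight band is itself part of what the diet does — it is an intermediate outcome. Holding it fixed would remove that part of the effect; the total effect is the pooled difference.
So P(outcome | do(Diet K)) is just the pooled rate for Diet K: 617/1200 = 0.514.

0.51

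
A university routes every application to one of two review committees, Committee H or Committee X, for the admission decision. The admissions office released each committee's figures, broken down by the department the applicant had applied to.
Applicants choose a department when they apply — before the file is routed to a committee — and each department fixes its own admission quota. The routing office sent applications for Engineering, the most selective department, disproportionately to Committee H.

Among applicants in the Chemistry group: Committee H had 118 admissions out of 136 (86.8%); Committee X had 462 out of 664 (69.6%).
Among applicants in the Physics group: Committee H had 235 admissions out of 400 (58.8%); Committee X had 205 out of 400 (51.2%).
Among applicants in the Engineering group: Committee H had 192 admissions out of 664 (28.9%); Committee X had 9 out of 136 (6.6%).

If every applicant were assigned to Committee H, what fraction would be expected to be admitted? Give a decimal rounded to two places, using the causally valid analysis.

The department-specific comparison favours Committee H throughout, but the pooled figures favour Committee X. The question is whether to condition on department.
The imbalance in department arose from how applicants were allocated, not from anything the review committee did; and department independently affects the outcome. The pooled gap is confounded — condition on department.
Standardising Committee H to the population department mix: 0.333·118/136 + 0.333·235/400 + 0.333·192/664 = 0.581.

0.58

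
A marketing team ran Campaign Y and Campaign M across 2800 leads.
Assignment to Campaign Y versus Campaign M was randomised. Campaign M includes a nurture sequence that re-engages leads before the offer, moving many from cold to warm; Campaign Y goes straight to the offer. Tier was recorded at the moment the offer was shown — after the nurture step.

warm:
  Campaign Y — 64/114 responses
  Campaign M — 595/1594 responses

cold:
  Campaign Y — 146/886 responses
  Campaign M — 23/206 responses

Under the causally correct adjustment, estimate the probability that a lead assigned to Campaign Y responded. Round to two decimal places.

Campaign Y is higher inside every engagement tier stratum but Campaign M is higher in aggregate. Whether to stratify depends on how engagement tier relates to the campaign.
Engagement tier here is a post-treatment variable shaped by the campaign; conditioning on it would introduce bias rather than remove it. The overall comparison is the causal one.
So P(outcome | do(Campaign Y)) is just the pooled rate for Campaign Y: 210/1000 = 0.210.

0.21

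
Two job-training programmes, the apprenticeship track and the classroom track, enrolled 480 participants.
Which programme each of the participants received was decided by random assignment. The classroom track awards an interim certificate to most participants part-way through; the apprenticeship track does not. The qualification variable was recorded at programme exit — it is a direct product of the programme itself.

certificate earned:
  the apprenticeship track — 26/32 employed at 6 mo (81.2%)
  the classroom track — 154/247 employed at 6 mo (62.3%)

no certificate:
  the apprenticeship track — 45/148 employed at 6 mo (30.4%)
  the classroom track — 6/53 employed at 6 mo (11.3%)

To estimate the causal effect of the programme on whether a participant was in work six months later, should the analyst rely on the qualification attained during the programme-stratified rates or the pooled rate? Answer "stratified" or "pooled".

pooled

the apprenticeship track is higher inside every qualification attained during the programme stratum but the classroom track is higher in aggregate. Whether to stratify depends on how qualification attained during the programme relates to the programme.
Because the programme influences qualification attained during the programme, qualification attained during the programme is a post-treatment mediator, not a confounder. Stratifying on it would bias the estimate; the causal effect is the crude pooled difference.
Pooled: the apprenticeship track 39.4% vs the classroom track 53.3%; the classroom track is higher overall.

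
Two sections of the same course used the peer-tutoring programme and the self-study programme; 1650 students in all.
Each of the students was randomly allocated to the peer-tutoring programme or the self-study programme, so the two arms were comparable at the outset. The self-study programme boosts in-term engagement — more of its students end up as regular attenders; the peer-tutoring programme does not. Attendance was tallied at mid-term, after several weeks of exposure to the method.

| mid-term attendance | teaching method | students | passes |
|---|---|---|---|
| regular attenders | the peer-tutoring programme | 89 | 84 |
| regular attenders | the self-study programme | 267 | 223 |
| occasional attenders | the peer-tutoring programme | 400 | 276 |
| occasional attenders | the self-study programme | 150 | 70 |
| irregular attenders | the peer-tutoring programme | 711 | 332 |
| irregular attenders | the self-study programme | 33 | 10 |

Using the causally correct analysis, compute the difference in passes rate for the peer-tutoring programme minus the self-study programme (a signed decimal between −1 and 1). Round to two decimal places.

Within every mid-term attendance level the peer-tutoring programme has the higher rate, yet pooled the self-study programme does — Simpson's reversal.
Mid-term attendance here is a post-treatment variable shaped by the teaching method; conditioning on it would introduce bias rather than remove it. The overall comparison is the causal one.
The causal difference is the pooled difference: 0.577 − 0.673 = -0.097.

-0.10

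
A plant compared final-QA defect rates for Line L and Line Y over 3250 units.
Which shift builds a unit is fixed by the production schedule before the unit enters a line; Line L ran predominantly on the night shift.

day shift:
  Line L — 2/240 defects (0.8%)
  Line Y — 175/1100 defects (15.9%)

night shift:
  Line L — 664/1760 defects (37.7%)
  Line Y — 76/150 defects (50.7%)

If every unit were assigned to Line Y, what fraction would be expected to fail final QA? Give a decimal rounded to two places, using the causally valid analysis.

0.36

Here shift is a common cause — it drives both which line a case falls under and the outcome. The crude comparison mixes populations; the stratum-specific rates are the causally relevant ones.
Standardising Line Y to the population shift mix: 0.412·175/1100 + 0.588·76/150 = 0.363.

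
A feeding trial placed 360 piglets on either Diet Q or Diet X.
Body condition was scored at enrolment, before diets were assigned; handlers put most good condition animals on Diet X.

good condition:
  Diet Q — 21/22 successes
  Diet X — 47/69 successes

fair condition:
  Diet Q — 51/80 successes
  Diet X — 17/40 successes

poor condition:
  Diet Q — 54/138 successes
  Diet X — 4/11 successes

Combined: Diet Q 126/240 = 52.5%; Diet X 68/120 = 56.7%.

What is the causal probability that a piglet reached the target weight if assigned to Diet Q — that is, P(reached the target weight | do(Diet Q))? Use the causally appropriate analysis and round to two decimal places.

The stratified and pooled comparisons disagree (Diet Q wins within each starting body condition; Diet X wins overall), so the answer turns on the causal role of starting body condition.
Since starting body condition is a pre-existing factor (not a product of the diet) and it affects the outcome on its own, it is a confounder. The stratified rates, not the pooled rate, identify the causal effect.
Standardising Diet Q to the population starting body condition mix: 0.253·21/22 + 0.333·51/80 + 0.414·54/138 = 0.616.

0.62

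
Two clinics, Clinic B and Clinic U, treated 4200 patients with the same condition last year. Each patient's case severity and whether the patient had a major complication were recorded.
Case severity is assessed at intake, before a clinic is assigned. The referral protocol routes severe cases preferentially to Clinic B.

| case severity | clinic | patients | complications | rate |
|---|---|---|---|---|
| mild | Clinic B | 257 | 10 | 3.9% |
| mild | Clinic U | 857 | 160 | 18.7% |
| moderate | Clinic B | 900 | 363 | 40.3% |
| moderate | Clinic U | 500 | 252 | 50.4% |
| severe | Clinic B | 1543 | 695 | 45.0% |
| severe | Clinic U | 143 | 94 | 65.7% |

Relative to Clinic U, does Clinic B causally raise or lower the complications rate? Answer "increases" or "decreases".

The stratified and pooled comparisons disagree (Clinic B wins within each case severity; Clinic U wins overall), so the answer turns on the causal role of case severity.
Case severity satisfies the back-door criterion: it is not a descendant of the clinic, and it blocks the spurious path from clinic to outcome. Adjusting for it (i.e., using the within-case severity rates) gives the causal effect.
Within each level — mild: 3.9% vs 18.7%; moderate: 40.3% vs 50.4%; severe: 45.0% vs 65.7% — Clinic B is lower every time.

decreases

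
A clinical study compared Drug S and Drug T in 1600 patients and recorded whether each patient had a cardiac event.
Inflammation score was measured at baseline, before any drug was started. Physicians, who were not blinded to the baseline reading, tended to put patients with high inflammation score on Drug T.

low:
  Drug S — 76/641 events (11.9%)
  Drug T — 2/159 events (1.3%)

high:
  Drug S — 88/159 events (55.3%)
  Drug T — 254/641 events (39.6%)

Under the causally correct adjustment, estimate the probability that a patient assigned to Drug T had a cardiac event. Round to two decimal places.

Nothing the drug does changes inflammation score; the imbalance is an allocation artefact. With inflammation score also predicting the outcome, the pooled figure is confounded, and the within-stratum comparison is the causal one.
Standardising Drug T to the population inflammation score mix: 0.500·2/159 + 0.500·254/641 = 0.204.

0.20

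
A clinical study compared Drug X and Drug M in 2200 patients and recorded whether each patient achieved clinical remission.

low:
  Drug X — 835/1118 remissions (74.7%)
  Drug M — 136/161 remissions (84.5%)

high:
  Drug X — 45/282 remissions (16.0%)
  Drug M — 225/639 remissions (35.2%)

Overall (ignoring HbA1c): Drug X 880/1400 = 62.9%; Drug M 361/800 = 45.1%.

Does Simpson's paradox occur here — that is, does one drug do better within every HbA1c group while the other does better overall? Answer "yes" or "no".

Within each HbA1c level (low 74.7% vs 84.5%; high 16.0% vs 35.2%), Drug M has the higher rate every time. Pooled: 62.9% vs 45.1% — Drug X has the higher rate overall. The two comparisons disagree.

yes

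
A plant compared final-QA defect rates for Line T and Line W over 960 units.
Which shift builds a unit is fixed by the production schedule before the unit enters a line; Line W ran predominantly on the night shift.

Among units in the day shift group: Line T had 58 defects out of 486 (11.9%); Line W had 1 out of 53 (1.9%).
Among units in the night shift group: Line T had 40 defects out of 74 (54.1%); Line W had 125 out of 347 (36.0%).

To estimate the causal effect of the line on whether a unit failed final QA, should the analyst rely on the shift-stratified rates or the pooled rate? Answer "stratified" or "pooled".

stratified

Nothing the line does changes shift; the imbalance is an allocation artefact. With shift also predicting the outcome, the pooled figure is confounded, and the within-stratum comparison is the causal one.
Within each level — day shift: 11.9% vs 1.9%; night shift: 54.1% vs 36.0% — Line W is lower every time.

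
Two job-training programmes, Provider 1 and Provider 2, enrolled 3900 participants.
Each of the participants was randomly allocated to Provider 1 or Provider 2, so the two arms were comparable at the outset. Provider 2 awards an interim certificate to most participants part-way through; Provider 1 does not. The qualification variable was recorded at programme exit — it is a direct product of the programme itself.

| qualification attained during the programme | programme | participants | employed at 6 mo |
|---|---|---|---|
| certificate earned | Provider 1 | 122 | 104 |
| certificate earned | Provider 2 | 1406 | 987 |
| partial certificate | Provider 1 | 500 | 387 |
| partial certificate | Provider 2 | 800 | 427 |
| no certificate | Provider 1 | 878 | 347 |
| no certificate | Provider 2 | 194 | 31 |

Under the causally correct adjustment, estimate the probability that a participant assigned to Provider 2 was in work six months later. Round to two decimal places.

The stratified and pooled comparisons disagree (Provider 1 wins within each qualification attained during the programme; Provider 2 wins overall), so the answer turns on the causal role of qualification attained during the programme.
Stratifying would compare programmes among participants the programmes themselves sorted into qualification attained during the programme groups — a form of selection on an intermediate. The unconditioned pooled rates give the total causal effect.
So P(outcome | do(Provider 2)) is just the pooled rate for Provider 2: 1445/2400 = 0.602.

0.60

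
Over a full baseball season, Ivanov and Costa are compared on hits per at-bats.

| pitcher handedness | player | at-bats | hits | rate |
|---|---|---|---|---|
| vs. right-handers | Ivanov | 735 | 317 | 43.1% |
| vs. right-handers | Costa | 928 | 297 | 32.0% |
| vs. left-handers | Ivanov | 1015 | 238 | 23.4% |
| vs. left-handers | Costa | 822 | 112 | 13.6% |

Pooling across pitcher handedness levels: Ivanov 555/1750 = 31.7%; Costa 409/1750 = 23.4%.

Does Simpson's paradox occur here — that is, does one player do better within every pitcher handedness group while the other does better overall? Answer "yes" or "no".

Within each pitcher handedness level (vs. right-handers 43.1% vs 32.0%; vs. left-handers 23.4% vs 13.6%), Ivanov has the higher rate every time. Pooled: 31.7% vs 23.4% — Ivanov has the higher rate overall. They agree.

no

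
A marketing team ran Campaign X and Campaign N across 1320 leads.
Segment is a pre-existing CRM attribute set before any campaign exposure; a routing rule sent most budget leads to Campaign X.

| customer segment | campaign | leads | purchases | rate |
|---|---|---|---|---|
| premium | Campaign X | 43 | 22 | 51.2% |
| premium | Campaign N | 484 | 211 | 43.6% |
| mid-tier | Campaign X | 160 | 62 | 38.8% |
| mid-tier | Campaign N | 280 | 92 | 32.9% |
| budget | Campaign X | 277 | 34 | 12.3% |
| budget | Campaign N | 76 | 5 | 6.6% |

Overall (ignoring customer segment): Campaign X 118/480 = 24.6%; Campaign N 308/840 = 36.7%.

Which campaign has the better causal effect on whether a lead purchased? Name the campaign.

Customer segment is set before the campaign has any effect — it is not caused by the campaign — and it independently drives the outcome. That makes it a confounder, so the causal comparison is within customer segment levels.
Within each level — premium: 51.2% vs 43.6%; mid-tier: 38.8% vs 32.9%; budget: 12.3% vs 6.6% — Campaign X is higher every time.

Campaign X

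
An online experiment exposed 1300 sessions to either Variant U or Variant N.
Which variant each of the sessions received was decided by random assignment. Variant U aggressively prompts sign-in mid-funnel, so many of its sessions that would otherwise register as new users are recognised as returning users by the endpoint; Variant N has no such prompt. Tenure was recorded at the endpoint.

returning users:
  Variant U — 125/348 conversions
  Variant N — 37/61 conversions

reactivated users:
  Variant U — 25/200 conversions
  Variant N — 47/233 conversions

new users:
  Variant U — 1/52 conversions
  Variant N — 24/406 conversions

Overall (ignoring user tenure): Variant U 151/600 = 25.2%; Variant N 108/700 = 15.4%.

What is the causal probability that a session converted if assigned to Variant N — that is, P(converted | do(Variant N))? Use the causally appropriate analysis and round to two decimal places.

0.15

Because the variant influences user tenure, user tenure is a post-treatment mediator, not a confounder. Stratifying on it would bias the estimate; the causal effect is the crude pooled difference.
So P(outcome | do(Variant N)) is just the pooled rate for Variant N: 108/700 = 0.154.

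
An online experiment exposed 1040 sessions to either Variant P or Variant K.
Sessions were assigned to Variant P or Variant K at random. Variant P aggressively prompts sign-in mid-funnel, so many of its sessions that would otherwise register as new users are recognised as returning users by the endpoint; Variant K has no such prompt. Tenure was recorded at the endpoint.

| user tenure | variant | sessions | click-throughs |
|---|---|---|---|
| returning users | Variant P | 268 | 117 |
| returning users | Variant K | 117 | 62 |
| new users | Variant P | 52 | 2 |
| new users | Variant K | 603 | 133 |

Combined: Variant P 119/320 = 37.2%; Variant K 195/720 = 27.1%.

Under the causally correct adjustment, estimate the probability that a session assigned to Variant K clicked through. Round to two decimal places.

Within every user tenure level Variant K has the higher rate, yet pooled Variant P does — Simpson's reversal.
Stratifying would compare variants among sessions the variants themselves sorted into user tenure groups — a form of selection on an intermediate. The unconditioned pooled rates give the total causal effect.
So P(outcome | do(Variant K)) is just the pooled rate for Variant K: 195/720 = 0.271.

0.27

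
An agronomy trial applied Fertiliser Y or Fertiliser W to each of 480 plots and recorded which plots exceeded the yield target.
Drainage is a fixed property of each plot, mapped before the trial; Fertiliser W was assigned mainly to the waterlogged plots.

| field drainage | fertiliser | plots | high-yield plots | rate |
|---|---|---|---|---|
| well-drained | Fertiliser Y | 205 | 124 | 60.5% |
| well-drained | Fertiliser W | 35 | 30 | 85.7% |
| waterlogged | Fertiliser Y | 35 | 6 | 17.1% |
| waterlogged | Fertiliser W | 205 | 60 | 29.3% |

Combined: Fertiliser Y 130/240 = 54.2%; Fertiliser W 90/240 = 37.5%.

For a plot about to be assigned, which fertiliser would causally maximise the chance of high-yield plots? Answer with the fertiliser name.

Field drainage is set before the fertiliser has any effect — it is not caused by the fertiliser — and it independently drives the outcome. That makes it a confounder, so the causal comparison is within field drainage levels.
Within each level — well-drained: 60.5% vs 85.7%; waterlogged: 17.1% vs 29.3% — Fertiliser W is higher every time.

Fertiliser W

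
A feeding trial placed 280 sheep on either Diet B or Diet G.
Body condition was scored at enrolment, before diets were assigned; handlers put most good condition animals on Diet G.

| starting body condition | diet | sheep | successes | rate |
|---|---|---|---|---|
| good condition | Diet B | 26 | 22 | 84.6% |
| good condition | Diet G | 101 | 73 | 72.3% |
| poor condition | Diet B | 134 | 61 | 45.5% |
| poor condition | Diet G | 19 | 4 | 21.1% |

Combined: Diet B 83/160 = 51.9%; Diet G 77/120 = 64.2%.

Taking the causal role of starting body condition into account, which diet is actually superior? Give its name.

Diet B

Nothing the diet does changes starting body condition; the imbalance is an allocation artefact. With starting body condition also predicting the outcome, the pooled figure is confounded, and the within-stratum comparison is the causal one.
Within each level — good condition: 84.6% vs 72.3%; poor condition: 45.5% vs 21.1% — Diet B is higher every time.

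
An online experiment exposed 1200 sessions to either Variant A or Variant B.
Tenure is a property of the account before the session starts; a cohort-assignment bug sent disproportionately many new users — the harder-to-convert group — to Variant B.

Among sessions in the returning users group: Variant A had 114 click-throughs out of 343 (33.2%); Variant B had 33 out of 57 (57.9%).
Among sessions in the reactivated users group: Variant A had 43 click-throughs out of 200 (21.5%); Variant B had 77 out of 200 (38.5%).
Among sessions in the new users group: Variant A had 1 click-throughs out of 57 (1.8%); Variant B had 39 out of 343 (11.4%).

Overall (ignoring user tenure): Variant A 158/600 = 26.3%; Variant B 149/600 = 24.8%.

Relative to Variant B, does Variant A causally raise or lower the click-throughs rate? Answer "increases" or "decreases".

The stratified and pooled comparisons disagree (Variant B wins within each user tenure; Variant A wins overall), so the answer turns on the causal role of user tenure.
User tenure differs across variants for reasons unrelated to any effect of the variant itself, and it separately predicts the outcome — a classic confounder. We must compare within user tenure levels.
Within each level — returning users: 33.2% vs 57.9%; reactivated users: 21.5% vs 38.5%; new users: 1.8% vs 11.4% — Variant B is higher every time.

decreases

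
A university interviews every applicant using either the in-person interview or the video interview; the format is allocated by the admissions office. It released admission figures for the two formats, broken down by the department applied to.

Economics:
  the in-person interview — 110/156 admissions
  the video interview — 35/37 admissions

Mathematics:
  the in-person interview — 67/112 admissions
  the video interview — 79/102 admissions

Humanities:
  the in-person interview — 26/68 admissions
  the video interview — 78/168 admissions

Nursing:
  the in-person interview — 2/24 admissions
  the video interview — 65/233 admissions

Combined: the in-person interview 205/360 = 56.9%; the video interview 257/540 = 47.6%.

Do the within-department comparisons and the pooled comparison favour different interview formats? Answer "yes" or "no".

yes

Within each department level (Economics 70.5% vs 94.6%; Mathematics 59.8% vs 77.5%; Humanities 38.2% vs 46.4%; Nursing 8.3% vs 27.9%), the video interview has the higher rate every time. Pooled: 56.9% vs 47.6% — the in-person interview has the higher rate overall. The two comparisons disagree.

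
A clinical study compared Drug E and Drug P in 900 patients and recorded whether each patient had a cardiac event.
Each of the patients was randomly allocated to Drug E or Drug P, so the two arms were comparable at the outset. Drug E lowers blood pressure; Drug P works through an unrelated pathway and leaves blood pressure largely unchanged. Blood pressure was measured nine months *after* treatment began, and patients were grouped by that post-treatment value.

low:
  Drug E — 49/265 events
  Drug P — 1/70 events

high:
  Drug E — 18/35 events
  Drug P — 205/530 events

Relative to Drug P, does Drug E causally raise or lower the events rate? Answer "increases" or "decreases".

decreases

Blood pressure here is a post-treatment variable shaped by the drug; conditioning on it would introduce bias rather than remove it. The overall comparison is the causal one.
Pooled: Drug E 22.3% vs Drug P 34.3%; Drug E is lower overall.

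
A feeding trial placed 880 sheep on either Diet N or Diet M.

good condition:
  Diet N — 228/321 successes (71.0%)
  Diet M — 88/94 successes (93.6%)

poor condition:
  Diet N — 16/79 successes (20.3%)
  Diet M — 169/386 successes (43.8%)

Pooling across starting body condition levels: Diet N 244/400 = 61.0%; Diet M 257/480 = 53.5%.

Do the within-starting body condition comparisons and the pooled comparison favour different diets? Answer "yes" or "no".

Within each starting body condition level (good condition 71.0% vs 93.6%; poor condition 20.3% vs 43.8%), Diet M has the higher rate every time. Pooled: 61.0% vs 53.5% — Diet N has the higher rate overall. The two comparisons disagree.

yes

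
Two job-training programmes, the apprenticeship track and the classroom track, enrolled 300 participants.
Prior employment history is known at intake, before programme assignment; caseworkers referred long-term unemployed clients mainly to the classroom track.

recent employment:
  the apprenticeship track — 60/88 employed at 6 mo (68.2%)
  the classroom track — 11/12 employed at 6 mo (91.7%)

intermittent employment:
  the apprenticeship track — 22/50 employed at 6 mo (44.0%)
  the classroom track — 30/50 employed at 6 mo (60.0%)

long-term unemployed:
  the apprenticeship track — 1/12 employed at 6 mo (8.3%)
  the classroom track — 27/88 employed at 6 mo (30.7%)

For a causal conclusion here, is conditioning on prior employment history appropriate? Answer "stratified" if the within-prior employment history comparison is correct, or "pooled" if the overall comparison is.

stratified

Prior employment history satisfies the back-door criterion: it is not a descendant of the programme, and it blocks the spurious path from programme to outcome. Adjusting for it (i.e., using the within-prior employment history rates) gives the causal effect.
Within each level — recent employment: 68.2% vs 91.7%; intermittent employment: 44.0% vs 60.0%; long-term unemployed: 8.3% vs 30.7% — the classroom track is higher every time.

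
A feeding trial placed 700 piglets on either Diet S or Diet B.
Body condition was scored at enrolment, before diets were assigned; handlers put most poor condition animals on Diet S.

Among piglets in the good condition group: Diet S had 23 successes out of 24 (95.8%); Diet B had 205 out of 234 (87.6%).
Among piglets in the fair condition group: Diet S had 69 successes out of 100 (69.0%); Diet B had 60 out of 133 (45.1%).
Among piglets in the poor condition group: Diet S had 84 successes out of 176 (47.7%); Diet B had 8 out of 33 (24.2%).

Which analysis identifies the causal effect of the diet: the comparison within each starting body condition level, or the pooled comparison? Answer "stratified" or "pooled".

Within every starting body condition level Diet S has the higher rate, yet pooled Diet B does — Simpson's reversal.
Starting body condition satisfies the back-door criterion: it is not a descendant of the diet, and it blocks the spurious path from diet to outcome. Adjusting for it (i.e., using the within-starting body condition rates) gives the causal effect.
Within each level — good condition: 95.8% vs 87.6%; fair condition: 69.0% vs 45.1%; poor condition: 47.7% vs 24.2% — Diet S is higher every time.

stratified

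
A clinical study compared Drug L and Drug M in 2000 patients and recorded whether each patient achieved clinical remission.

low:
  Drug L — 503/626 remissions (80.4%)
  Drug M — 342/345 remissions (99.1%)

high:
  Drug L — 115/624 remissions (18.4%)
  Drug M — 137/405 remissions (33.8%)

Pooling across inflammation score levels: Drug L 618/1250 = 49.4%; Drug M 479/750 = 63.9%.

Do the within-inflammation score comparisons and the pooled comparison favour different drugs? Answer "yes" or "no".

Within each inflammation score level (low 80.4% vs 99.1%; high 18.4% vs 33.8%), Drug M has the higher rate every time. Pooled: 49.4% vs 63.9% — Drug M has the higher rate overall. They agree.

no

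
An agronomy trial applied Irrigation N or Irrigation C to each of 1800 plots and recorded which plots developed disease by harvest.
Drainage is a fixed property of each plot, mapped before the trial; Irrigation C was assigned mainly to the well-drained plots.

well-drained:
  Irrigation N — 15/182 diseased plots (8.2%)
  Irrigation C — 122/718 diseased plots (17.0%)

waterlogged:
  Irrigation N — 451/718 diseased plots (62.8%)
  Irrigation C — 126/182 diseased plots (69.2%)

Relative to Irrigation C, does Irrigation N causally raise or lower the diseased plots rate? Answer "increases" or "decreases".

decreases

Field drainage differs across irrigations for reasons unrelated to any effect of the irrigation itself, and it separately predicts the outcome — a classic confounder. We must compare within field drainage levels.
Within each level — well-drained: 8.2% vs 17.0%; waterlogged: 62.8% vs 69.2% — Irrigation N is lower every time.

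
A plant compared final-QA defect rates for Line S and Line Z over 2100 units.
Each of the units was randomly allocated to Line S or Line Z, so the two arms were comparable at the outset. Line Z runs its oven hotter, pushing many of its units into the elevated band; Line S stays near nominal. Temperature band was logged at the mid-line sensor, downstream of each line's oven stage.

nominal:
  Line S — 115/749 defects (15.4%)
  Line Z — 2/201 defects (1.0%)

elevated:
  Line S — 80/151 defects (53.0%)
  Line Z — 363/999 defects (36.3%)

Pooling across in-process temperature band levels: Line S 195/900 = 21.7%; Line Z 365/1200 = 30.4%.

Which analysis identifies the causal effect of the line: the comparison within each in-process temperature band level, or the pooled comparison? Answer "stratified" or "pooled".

pooled

The stratified and pooled comparisons disagree (Line Z wins within each in-process temperature band; Line S wins overall), so the answer turns on the causal role of in-process temperature band.
Stratifying would compare lines among units the lines themselves sorted into in-process temperature band groups — a form of selection on an intermediate. The unconditioned pooled rates give the total causal effect.
Pooled: Line S 21.7% vs Line Z 30.4%; Line S is lower overall.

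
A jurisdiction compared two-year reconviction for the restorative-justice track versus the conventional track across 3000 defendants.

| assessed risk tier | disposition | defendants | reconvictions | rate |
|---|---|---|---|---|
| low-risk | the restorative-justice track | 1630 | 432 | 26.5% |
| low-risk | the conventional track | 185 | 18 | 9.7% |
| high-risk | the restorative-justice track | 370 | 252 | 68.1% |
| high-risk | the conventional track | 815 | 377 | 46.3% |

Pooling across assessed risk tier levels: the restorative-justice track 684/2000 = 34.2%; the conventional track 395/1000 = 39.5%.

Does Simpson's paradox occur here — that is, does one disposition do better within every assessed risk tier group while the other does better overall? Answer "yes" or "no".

yes

Within each assessed risk tier level (low-risk 26.5% vs 9.7%; high-risk 68.1% vs 46.3%), the conventional track has the lower rate every time. Pooled: 34.2% vs 39.5% — the restorative-justice track has the lower rate overall. The two comparisons disagree.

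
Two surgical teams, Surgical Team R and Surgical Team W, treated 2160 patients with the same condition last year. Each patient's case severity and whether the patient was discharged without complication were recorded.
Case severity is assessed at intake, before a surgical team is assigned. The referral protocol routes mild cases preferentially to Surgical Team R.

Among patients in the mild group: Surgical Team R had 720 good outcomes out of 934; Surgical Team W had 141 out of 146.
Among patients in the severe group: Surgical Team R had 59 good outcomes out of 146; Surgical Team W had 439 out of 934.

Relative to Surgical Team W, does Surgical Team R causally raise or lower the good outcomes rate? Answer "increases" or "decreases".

The case severity-specific comparison favours Surgical Team W throughout, but the pooled figures favour Surgical Team R. The question is whether to condition on case severity.
Case severity is set before the surgical team has any effect — it is not caused by the surgical team — and it independently drives the outcome. That makes it a confounder, so the causal comparison is within case severity levels.
Within each level — mild: 77.1% vs 96.6%; severe: 40.4% vs 47.0% — Surgical Team W is higher every time.

decreases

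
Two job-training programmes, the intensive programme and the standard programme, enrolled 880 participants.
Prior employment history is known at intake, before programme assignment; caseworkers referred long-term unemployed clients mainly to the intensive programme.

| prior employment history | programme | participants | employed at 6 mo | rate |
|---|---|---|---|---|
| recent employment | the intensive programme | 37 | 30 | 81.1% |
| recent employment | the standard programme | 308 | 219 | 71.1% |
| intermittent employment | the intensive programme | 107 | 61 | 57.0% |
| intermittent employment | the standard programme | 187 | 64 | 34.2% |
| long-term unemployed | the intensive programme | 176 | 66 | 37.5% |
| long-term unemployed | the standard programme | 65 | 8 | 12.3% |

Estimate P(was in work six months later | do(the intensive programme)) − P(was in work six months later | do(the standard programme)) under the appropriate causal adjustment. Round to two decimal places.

Prior employment history is set before the programme has any effect — it is not caused by the programme — and it independently drives the outcome. That makes it a confounder, so the causal comparison is within prior employment history levels.
Adjusting over the population distribution of prior employment history: 0.392·(0.811−0.711) + 0.334·(0.570−0.342) + 0.274·(0.375−0.123) = +0.184.

+0.18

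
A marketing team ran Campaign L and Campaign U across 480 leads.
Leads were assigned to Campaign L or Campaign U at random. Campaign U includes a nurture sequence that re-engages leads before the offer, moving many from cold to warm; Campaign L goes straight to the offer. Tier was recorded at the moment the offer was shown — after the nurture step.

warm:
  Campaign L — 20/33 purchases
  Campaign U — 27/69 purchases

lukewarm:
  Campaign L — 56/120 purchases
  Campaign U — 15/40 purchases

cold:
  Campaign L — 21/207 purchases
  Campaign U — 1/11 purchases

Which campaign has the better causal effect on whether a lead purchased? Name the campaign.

Campaign U

Engagement tier is downstream of the campaign. One should not condition on a consequence of treatment, so the overall rates are the right comparison.
Pooled: Campaign L 26.9% vs Campaign U 35.8%; Campaign U is higher overall.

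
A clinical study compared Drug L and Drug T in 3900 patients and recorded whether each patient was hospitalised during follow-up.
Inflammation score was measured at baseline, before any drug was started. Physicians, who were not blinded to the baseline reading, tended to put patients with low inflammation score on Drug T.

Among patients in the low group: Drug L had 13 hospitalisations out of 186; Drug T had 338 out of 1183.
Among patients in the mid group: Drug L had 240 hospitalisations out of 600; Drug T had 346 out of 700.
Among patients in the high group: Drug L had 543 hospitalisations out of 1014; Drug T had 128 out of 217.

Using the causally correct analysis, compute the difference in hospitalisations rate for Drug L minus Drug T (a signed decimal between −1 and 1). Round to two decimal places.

Inflammation score satisfies the back-door criterion: it is not a descendant of the drug, and it blocks the spurious path from drug to outcome. Adjusting for it (i.e., using the within-inflammation score rates) gives the causal effect.
Adjusting over the population distribution of inflammation score: 0.351·(0.070−0.286) + 0.333·(0.400−0.494) + 0.316·(0.536−0.590) = -0.124.

-0.12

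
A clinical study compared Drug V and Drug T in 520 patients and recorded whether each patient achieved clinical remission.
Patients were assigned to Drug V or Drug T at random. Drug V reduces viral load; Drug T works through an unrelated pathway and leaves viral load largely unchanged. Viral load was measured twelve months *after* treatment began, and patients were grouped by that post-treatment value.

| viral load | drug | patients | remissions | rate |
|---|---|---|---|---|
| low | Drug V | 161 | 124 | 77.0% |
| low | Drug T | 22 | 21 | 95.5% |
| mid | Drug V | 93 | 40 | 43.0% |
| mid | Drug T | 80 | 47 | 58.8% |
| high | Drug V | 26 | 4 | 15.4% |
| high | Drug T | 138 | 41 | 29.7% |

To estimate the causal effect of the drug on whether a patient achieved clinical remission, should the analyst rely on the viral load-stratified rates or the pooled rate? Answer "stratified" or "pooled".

Within every viral load level Drug T has the higher rate, yet pooled Drug V does — Simpson's reversal.
Stratifying would compare drugs among patients the drugs themselves sorted into viral load groups — a form of selection on an intermediate. The unconditioned pooled rates give the total causal effect.
Pooled: Drug V 60.0% vs Drug T 45.4%; Drug V is higher overall.

pooled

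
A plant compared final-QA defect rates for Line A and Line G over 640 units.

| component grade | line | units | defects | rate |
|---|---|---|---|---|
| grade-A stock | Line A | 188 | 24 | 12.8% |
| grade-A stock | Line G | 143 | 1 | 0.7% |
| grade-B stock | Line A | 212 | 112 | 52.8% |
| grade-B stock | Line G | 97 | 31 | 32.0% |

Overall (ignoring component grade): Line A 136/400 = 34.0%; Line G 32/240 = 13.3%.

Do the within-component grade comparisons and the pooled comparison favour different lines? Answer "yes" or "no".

Within each component grade level (grade-A stock 12.8% vs 0.7%; grade-B stock 52.8% vs 32.0%), Line G has the lower rate every time. Pooled: 34.0% vs 13.3% — Line G has the lower rate overall. They agree.

no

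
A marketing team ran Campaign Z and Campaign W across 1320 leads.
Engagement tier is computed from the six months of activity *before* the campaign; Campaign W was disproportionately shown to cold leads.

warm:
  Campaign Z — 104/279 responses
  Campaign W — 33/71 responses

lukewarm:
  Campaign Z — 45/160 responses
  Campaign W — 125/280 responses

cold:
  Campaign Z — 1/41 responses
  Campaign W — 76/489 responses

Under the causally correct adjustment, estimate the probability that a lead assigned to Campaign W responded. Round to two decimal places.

0.33

The stratified and pooled comparisons disagree (Campaign W wins within each engagement tier; Campaign Z wins overall), so the answer turns on the causal role of engagement tier.
Engagement tier differs across campaigns for reasons unrelated to any effect of the campaign itself, and it separately predicts the outcome — a classic confounder. We must compare within engagement tier levels.
Standardising Campaign W to the population engagement tier mix: 0.265·33/71 + 0.333·125/280 + 0.402·76/489 = 0.334.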